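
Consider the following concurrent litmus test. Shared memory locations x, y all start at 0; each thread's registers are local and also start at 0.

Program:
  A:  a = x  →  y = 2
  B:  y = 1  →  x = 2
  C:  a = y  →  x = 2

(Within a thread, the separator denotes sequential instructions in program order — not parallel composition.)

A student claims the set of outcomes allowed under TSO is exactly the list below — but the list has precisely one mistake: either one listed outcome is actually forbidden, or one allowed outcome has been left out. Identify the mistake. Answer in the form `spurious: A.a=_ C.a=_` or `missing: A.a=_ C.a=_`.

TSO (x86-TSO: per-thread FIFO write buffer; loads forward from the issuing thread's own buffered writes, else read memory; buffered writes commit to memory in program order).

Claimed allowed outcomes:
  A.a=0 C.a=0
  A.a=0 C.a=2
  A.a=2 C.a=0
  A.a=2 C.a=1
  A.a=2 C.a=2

outcome vector order: (A.a,C.a)
under TSO → 0/0 0/1 0/2 2/0 2/1 2/2
TSO∖claimed = {0/1}

missing: A.a=0 C.a=1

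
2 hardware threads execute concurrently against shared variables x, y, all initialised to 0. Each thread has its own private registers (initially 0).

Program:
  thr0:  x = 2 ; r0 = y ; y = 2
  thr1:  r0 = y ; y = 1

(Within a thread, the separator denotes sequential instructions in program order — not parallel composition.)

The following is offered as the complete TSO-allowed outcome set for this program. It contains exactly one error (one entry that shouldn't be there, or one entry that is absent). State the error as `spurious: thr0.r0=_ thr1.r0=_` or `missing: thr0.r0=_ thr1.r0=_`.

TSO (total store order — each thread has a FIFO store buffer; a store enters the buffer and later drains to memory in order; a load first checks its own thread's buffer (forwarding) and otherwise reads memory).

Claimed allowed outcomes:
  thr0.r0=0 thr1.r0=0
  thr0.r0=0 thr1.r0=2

missing: thr0.r0=1 thr1.r0=0

outcome vector order: (thr0.r0,thr1.r0)
TSO: 3 outcomes — {(0,0), (0,2), (1,0)}
TSO∖claimed = {(1,0)}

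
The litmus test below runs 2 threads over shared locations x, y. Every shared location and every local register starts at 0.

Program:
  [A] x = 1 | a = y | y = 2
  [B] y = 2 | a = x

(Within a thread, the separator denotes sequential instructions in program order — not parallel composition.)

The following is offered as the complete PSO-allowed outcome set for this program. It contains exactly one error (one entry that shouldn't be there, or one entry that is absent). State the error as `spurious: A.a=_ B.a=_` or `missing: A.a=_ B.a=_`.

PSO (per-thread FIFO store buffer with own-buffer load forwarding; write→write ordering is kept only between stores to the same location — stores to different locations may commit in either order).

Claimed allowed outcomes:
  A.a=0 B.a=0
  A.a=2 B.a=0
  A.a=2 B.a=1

missing: A.a=0 B.a=1

outcome vector order: (A.a,B.a)
under PSO → 00, 01, 20, 21
PSO∖claimed = {01}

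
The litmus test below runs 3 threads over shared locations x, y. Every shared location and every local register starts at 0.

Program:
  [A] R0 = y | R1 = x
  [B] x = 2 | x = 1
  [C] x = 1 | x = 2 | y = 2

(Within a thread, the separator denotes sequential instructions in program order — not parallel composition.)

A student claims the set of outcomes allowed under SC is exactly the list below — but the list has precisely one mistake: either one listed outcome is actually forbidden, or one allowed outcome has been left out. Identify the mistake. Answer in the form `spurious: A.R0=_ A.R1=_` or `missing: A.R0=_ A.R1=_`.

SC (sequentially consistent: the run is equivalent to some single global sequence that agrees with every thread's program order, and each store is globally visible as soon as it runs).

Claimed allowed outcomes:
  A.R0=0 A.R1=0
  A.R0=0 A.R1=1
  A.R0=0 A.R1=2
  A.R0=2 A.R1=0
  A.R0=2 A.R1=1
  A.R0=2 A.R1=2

spurious: A.R0=2 A.R1=0

outcome vector order: (A.R0,A.R1)
under SC → <0 0>; <0 1>; <0 2>; <2 1>; <2 2>
claimed∖SC = {<2 0>}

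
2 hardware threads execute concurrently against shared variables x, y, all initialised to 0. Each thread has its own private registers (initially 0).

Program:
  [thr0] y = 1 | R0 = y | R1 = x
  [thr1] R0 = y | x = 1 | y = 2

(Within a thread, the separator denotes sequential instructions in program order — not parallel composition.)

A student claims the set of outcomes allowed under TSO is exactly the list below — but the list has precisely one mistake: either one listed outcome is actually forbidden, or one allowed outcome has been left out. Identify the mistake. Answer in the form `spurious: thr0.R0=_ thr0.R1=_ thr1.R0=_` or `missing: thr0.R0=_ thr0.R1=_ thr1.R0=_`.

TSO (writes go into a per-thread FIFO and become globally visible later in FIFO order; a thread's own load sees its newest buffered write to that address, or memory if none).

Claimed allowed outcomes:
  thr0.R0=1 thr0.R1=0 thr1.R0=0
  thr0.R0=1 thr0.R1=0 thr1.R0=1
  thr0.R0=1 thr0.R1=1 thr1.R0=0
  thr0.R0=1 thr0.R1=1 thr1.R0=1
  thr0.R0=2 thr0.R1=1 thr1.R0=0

missing: thr0.R0=2 thr0.R1=1 thr1.R0=1

outcome vector order: (thr0.R0,thr0.R1,thr1.R0)
[TSO] allowed = {100, 101, 110, 111, 210, 211}
TSO∖claimed = {211}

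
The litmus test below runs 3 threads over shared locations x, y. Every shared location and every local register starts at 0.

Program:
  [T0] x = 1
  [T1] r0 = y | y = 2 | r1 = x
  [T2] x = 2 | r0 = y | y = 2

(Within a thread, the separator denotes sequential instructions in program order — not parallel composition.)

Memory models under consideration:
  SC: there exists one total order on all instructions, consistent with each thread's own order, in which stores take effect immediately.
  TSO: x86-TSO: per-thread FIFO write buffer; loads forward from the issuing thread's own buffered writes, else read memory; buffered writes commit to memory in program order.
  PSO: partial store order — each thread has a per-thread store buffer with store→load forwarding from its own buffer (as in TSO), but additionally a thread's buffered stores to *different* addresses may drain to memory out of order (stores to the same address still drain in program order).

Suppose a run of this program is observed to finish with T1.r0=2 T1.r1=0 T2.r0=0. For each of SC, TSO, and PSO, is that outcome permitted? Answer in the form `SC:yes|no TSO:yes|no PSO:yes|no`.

SC:no TSO:no PSO:yes

outcome vector order: (T1.r0,T1.r1,T2.r0)
SC (7): <0 0 2>, <0 1 0>, <0 1 2>, <0 2 0>, <0 2 2>, <2 1 0>, <2 2 0>
TSO (8): <0 0 0>, <0 0 2>, <0 1 0>, <0 1 2>, <0 2 0>, <0 2 2>, <2 1 0>, <2 2 0>
PSO (9): <0 0 0>, <0 0 2>, <0 1 0>, <0 1 2>, <0 2 0>, <0 2 2>, <2 0 0>, <2 1 0>, <2 2 0>
target <2 0 0> ∈ {PSO}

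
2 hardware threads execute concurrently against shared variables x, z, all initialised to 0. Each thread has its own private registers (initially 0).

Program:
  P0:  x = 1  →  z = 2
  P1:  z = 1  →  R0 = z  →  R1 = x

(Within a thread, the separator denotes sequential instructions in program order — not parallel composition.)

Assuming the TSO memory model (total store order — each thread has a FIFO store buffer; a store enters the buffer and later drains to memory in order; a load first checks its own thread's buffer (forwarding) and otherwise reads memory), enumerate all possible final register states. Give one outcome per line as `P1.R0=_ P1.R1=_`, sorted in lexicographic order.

P1.R0=1 P1.R1=0
P1.R0=1 P1.R1=1
P1.R0=2 P1.R1=1

outcome vector order: (P1.R0,P1.R1)
|TSO outcomes| = 3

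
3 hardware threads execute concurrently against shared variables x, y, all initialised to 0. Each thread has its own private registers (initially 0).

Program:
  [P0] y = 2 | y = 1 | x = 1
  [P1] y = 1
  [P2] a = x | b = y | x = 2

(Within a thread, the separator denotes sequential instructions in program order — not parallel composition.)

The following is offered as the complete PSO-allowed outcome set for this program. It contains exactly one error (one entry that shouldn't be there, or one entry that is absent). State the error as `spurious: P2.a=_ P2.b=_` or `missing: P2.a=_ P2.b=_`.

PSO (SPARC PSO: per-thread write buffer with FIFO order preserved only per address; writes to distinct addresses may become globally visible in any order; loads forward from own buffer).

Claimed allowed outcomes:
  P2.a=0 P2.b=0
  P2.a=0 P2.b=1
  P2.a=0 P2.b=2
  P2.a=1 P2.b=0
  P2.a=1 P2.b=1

missing: P2.a=1 P2.b=2

outcome vector order: (P2.a,P2.b)
under PSO → <0 0> <0 1> <0 2> <1 0> <1 1> <1 2>
PSO∖claimed = {<1 2>}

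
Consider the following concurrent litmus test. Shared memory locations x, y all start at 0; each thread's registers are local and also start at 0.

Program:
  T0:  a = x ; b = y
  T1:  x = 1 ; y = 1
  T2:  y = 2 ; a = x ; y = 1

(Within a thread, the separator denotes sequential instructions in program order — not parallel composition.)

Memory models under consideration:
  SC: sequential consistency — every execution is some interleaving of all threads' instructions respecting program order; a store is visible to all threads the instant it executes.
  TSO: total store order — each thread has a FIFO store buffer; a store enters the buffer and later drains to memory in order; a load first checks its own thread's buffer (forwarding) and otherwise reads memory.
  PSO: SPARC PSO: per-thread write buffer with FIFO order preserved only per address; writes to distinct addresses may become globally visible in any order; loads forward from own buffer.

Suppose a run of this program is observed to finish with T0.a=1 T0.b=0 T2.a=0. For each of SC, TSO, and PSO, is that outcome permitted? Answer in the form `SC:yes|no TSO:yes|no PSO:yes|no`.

outcome vector order: (T0.a,T0.b,T2.a)
[SC] allowed = {(0,0,0); (0,0,1); (0,1,0); (0,1,1); (0,2,0); (0,2,1); (1,0,1); (1,1,0); (1,1,1); (1,2,0); (1,2,1)}
[TSO] allowed = {(0,0,0); (0,0,1); (0,1,0); (0,1,1); (0,2,0); (0,2,1); (1,0,0); (1,0,1); (1,1,0); (1,1,1); (1,2,0); (1,2,1)}
[PSO] allowed = {(0,0,0); (0,0,1); (0,1,0); (0,1,1); (0,2,0); (0,2,1); (1,0,0); (1,0,1); (1,1,0); (1,1,1); (1,2,0); (1,2,1)}
target (1,0,0) ∈ {TSO,PSO}

SC:no TSO:yes PSO:yes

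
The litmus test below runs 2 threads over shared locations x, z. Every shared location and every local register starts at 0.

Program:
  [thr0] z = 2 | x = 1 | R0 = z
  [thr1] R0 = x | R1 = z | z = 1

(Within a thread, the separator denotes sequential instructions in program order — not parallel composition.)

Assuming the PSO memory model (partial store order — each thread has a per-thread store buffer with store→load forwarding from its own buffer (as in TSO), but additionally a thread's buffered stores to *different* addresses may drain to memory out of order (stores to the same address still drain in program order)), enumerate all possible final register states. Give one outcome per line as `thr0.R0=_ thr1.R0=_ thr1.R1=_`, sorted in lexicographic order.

outcome vector order: (thr0.R0,thr1.R0,thr1.R1)
|PSO outcomes| = 8

thr0.R0=1 thr1.R0=0 thr1.R1=0
thr0.R0=1 thr1.R0=0 thr1.R1=2
thr0.R0=1 thr1.R0=1 thr1.R1=0
thr0.R0=1 thr1.R0=1 thr1.R1=2
thr0.R0=2 thr1.R0=0 thr1.R1=0
thr0.R0=2 thr1.R0=0 thr1.R1=2
thr0.R0=2 thr1.R0=1 thr1.R1=0
thr0.R0=2 thr1.R0=1 thr1.R1=2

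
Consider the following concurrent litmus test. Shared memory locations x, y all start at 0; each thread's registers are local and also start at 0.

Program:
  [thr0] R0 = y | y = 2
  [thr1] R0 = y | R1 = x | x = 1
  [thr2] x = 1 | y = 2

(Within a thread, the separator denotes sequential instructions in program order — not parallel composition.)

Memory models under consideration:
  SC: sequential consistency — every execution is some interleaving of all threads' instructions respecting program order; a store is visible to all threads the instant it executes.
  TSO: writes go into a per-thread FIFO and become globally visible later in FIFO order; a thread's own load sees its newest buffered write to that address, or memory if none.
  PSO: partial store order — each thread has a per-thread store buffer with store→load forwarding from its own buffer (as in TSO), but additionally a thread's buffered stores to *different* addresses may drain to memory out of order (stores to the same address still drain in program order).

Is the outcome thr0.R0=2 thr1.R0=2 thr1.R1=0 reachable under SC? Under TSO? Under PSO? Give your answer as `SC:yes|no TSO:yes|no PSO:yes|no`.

outcome vector order: (thr0.R0,thr1.R0,thr1.R1)
[SC] allowed = {000 001 020 021 200 201 221}
[TSO] allowed = {000 001 020 021 200 201 221}
[PSO] allowed = {000 001 020 021 200 201 220 221}
target 220 ∈ {PSO}

SC:no TSO:no PSO:yes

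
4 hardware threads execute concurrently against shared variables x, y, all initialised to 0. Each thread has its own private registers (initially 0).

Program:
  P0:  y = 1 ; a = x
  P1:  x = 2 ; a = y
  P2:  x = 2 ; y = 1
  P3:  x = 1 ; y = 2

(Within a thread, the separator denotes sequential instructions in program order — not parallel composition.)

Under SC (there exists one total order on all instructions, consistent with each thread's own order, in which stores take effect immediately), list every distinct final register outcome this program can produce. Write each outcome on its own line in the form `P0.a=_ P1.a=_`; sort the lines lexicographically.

outcome vector order: (P0.a,P1.a)
|SC outcomes| = 8

P0.a=0 P1.a=1
P0.a=0 P1.a=2
P0.a=1 P1.a=0
P0.a=1 P1.a=1
P0.a=1 P1.a=2
P0.a=2 P1.a=0
P0.a=2 P1.a=1
P0.a=2 P1.a=2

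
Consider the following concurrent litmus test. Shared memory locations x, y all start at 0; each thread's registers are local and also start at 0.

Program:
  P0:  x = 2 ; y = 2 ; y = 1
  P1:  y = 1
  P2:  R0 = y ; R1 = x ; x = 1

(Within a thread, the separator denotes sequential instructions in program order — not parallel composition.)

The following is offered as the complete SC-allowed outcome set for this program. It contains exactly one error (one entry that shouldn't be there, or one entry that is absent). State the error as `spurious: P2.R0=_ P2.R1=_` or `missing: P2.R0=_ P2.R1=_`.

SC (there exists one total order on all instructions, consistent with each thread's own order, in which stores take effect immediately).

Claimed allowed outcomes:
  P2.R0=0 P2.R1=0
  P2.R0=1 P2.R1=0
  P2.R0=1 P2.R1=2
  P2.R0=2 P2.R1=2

outcome vector order: (P2.R0,P2.R1)
[SC] allowed = {(0,0), (0,2), (1,0), (1,2), (2,2)}
SC∖claimed = {(0,2)}

missing: P2.R0=0 P2.R1=2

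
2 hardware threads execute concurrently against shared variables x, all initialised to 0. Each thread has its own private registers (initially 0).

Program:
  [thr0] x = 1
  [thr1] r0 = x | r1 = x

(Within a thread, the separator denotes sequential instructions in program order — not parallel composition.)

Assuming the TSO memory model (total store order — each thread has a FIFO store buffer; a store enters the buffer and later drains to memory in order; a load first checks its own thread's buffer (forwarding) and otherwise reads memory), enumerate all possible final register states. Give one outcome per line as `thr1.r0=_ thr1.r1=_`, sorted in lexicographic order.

thr1.r0=0 thr1.r1=0
thr1.r0=0 thr1.r1=1
thr1.r0=1 thr1.r1=1

outcome vector order: (thr1.r0,thr1.r1)
|TSO outcomes| = 3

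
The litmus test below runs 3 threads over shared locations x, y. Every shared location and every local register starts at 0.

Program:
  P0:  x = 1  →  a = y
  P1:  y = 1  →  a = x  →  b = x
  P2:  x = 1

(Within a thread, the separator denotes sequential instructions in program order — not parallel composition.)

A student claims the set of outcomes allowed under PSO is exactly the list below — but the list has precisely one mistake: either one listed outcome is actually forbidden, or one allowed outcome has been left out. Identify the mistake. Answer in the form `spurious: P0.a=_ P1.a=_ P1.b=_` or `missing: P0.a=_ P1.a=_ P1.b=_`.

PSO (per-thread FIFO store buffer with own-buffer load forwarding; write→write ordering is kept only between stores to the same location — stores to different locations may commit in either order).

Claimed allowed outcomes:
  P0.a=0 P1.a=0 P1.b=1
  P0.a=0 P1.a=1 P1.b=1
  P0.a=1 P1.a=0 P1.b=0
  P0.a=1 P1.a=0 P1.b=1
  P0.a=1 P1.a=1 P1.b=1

outcome vector order: (P0.a,P1.a,P1.b)
PSO: 6 outcomes — {0/0/0 0/0/1 0/1/1 1/0/0 1/0/1 1/1/1}
PSO∖claimed = {0/0/0}

missing: P0.a=0 P1.a=0 P1.b=0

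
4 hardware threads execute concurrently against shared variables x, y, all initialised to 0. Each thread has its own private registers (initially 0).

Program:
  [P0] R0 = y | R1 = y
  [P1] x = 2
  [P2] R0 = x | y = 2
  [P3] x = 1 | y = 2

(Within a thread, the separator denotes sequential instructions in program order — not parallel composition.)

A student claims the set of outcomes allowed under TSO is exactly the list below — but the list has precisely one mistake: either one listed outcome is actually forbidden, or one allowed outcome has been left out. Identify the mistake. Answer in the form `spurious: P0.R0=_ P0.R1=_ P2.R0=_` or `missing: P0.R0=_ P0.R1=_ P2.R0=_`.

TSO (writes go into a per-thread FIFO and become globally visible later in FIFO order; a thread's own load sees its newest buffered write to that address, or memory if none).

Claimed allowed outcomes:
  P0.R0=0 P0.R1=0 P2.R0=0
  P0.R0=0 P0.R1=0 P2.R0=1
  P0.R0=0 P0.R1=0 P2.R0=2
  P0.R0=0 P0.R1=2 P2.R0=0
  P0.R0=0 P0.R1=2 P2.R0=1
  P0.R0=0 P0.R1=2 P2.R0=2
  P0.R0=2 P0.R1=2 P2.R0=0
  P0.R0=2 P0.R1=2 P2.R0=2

outcome vector order: (P0.R0,P0.R1,P2.R0)
TSO (9): <0 0 0> <0 0 1> <0 0 2> <0 2 0> <0 2 1> <0 2 2> <2 2 0> <2 2 1> <2 2 2>
TSO∖claimed = {<2 2 1>}

missing: P0.R0=2 P0.R1=2 P2.R0=1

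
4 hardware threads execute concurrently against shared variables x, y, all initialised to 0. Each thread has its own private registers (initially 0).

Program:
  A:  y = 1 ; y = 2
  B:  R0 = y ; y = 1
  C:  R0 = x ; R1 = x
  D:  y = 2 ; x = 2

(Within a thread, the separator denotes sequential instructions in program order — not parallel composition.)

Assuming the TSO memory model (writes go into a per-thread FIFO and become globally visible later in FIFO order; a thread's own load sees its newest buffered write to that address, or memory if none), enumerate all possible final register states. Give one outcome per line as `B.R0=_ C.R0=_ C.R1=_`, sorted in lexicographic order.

B.R0=0 C.R0=0 C.R1=0
B.R0=0 C.R0=0 C.R1=2
B.R0=0 C.R0=2 C.R1=2
B.R0=1 C.R0=0 C.R1=0
B.R0=1 C.R0=0 C.R1=2
B.R0=1 C.R0=2 C.R1=2
B.R0=2 C.R0=0 C.R1=0
B.R0=2 C.R0=0 C.R1=2
B.R0=2 C.R0=2 C.R1=2

outcome vector order: (B.R0,C.R0,C.R1)
|TSO outcomes| = 9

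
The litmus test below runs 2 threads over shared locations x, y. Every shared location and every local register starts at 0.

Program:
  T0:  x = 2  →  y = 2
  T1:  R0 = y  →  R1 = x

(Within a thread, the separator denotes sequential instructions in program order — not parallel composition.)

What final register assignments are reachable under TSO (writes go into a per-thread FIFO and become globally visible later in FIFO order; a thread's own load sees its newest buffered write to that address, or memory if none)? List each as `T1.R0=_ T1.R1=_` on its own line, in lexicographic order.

T1.R0=0 T1.R1=0
T1.R0=0 T1.R1=2
T1.R0=2 T1.R1=2

outcome vector order: (T1.R0,T1.R1)
|TSO outcomes| = 3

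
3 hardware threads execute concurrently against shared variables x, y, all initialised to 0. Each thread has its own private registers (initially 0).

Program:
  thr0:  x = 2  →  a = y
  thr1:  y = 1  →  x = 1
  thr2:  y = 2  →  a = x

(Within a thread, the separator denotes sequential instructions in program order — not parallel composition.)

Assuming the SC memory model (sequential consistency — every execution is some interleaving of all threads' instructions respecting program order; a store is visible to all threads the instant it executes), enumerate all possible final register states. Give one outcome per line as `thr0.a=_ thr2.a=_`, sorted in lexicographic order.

thr0.a=0 thr2.a=1
thr0.a=0 thr2.a=2
thr0.a=1 thr2.a=0
thr0.a=1 thr2.a=1
thr0.a=1 thr2.a=2
thr0.a=2 thr2.a=0
thr0.a=2 thr2.a=1
thr0.a=2 thr2.a=2

outcome vector order: (thr0.a,thr2.a)
|SC outcomes| = 8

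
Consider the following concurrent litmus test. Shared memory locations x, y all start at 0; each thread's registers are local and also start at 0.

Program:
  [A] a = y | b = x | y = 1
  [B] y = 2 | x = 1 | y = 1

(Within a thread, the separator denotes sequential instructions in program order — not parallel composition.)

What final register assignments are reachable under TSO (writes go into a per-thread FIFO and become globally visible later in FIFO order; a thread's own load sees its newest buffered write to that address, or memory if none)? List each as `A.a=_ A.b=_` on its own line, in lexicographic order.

outcome vector order: (A.a,A.b)
|TSO outcomes| = 5

A.a=0 A.b=0
A.a=0 A.b=1
A.a=1 A.b=1
A.a=2 A.b=0
A.a=2 A.b=1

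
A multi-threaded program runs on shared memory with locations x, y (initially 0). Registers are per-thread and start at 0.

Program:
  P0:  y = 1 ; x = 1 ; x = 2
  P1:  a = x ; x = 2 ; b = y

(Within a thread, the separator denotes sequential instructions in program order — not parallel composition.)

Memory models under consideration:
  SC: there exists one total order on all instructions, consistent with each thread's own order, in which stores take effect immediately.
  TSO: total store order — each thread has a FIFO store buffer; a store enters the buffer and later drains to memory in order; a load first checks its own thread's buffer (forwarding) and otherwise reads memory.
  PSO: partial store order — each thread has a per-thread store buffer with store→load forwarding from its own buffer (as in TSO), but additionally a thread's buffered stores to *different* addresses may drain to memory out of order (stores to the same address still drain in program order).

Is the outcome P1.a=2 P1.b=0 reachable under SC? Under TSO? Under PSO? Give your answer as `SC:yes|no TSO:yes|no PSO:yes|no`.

SC:no TSO:no PSO:yes

outcome vector order: (P1.a,P1.b)
SC: 4 outcomes — {(0,0), (0,1), (1,1), (2,1)}
TSO: 4 outcomes — {(0,0), (0,1), (1,1), (2,1)}
PSO: 6 outcomes — {(0,0), (0,1), (1,0), (1,1), (2,0), (2,1)}
target (2,0) ∈ {PSO}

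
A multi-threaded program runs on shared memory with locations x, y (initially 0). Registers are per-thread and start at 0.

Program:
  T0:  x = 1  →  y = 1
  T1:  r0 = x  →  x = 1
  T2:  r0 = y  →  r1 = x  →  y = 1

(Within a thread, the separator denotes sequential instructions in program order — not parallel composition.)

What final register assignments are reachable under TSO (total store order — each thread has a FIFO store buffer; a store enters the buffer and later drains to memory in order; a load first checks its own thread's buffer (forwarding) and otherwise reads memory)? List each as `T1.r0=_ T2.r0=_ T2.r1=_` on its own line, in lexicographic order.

T1.r0=0 T2.r0=0 T2.r1=0
T1.r0=0 T2.r0=0 T2.r1=1
T1.r0=0 T2.r0=1 T2.r1=1
T1.r0=1 T2.r0=0 T2.r1=0
T1.r0=1 T2.r0=0 T2.r1=1
T1.r0=1 T2.r0=1 T2.r1=1

outcome vector order: (T1.r0,T2.r0,T2.r1)
|TSO outcomes| = 6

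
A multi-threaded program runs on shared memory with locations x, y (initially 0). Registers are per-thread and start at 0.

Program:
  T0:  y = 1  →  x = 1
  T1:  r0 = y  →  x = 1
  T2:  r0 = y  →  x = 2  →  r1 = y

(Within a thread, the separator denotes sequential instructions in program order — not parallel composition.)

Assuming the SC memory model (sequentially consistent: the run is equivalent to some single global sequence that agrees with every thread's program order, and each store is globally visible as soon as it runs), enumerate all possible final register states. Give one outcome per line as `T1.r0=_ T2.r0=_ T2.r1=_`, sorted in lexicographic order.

T1.r0=0 T2.r0=0 T2.r1=0
T1.r0=0 T2.r0=0 T2.r1=1
T1.r0=0 T2.r0=1 T2.r1=1
T1.r0=1 T2.r0=0 T2.r1=0
T1.r0=1 T2.r0=0 T2.r1=1
T1.r0=1 T2.r0=1 T2.r1=1

outcome vector order: (T1.r0,T2.r0,T2.r1)
|SC outcomes| = 6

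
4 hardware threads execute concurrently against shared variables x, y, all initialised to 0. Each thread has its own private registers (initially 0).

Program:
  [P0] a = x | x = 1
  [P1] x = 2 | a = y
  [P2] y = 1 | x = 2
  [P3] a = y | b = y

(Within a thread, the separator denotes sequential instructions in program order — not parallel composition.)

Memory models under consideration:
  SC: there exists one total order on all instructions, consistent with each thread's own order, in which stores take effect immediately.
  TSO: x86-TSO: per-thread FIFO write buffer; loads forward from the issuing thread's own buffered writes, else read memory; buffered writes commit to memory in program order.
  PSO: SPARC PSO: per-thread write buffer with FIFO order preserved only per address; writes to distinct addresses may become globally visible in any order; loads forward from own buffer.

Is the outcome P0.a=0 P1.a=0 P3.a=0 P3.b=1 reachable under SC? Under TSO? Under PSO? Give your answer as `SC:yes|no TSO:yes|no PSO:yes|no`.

SC:yes TSO:yes PSO:yes

outcome vector order: (P0.a,P1.a,P3.a,P3.b)
[SC] allowed = {(0,0,0,0); (0,0,0,1); (0,0,1,1); (0,1,0,0); (0,1,0,1); (0,1,1,1); (2,0,0,0); (2,0,0,1); (2,0,1,1); (2,1,0,0); (2,1,0,1); (2,1,1,1)}
[TSO] allowed = {(0,0,0,0); (0,0,0,1); (0,0,1,1); (0,1,0,0); (0,1,0,1); (0,1,1,1); (2,0,0,0); (2,0,0,1); (2,0,1,1); (2,1,0,0); (2,1,0,1); (2,1,1,1)}
[PSO] allowed = {(0,0,0,0); (0,0,0,1); (0,0,1,1); (0,1,0,0); (0,1,0,1); (0,1,1,1); (2,0,0,0); (2,0,0,1); (2,0,1,1); (2,1,0,0); (2,1,0,1); (2,1,1,1)}
target (0,0,0,1) ∈ {SC,TSO,PSO}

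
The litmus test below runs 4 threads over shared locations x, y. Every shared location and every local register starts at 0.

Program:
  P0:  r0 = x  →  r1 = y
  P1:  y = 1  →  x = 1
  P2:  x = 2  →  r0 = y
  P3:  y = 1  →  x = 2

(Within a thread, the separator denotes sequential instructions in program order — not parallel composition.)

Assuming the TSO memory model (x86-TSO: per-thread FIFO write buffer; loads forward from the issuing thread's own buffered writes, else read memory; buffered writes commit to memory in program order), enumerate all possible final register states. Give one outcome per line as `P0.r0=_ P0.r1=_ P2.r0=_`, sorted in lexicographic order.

P0.r0=0 P0.r1=0 P2.r0=0
P0.r0=0 P0.r1=0 P2.r0=1
P0.r0=0 P0.r1=1 P2.r0=0
P0.r0=0 P0.r1=1 P2.r0=1
P0.r0=1 P0.r1=1 P2.r0=0
P0.r0=1 P0.r1=1 P2.r0=1
P0.r0=2 P0.r1=0 P2.r0=0
P0.r0=2 P0.r1=0 P2.r0=1
P0.r0=2 P0.r1=1 P2.r0=0
P0.r0=2 P0.r1=1 P2.r0=1

outcome vector order: (P0.r0,P0.r1,P2.r0)
|TSO outcomes| = 10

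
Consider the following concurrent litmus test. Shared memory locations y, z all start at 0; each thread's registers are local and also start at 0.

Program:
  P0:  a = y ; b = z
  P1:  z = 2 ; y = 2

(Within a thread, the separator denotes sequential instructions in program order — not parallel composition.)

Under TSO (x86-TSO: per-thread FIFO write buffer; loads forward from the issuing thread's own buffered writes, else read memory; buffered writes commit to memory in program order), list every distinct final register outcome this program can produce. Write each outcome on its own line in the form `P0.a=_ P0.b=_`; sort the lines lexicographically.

outcome vector order: (P0.a,P0.b)
|TSO outcomes| = 3

P0.a=0 P0.b=0
P0.a=0 P0.b=2
P0.a=2 P0.b=2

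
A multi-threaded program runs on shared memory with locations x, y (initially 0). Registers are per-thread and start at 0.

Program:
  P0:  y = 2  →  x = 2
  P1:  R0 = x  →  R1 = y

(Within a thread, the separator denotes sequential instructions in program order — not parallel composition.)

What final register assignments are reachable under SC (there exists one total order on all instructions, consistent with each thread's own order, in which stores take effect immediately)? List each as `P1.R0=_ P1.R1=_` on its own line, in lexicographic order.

outcome vector order: (P1.R0,P1.R1)
|SC outcomes| = 3

P1.R0=0 P1.R1=0
P1.R0=0 P1.R1=2
P1.R0=2 P1.R1=2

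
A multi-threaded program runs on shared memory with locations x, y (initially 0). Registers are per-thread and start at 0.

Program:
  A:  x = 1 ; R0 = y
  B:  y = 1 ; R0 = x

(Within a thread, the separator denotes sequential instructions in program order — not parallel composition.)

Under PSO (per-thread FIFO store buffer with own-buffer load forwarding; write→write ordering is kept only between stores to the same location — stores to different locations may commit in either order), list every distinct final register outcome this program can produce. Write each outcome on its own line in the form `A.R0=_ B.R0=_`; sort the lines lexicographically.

A.R0=0 B.R0=0
A.R0=0 B.R0=1
A.R0=1 B.R0=0
A.R0=1 B.R0=1

outcome vector order: (A.R0,B.R0)
|PSO outcomes| = 4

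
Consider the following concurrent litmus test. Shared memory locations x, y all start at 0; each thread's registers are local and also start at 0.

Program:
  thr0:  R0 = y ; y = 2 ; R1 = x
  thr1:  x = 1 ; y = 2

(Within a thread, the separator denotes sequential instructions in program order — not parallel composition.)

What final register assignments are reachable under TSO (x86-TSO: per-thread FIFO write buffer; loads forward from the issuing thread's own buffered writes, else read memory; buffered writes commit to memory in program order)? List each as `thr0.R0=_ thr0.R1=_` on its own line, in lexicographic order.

thr0.R0=0 thr0.R1=0
thr0.R0=0 thr0.R1=1
thr0.R0=2 thr0.R1=1

outcome vector order: (thr0.R0,thr0.R1)
|TSO outcomes| = 3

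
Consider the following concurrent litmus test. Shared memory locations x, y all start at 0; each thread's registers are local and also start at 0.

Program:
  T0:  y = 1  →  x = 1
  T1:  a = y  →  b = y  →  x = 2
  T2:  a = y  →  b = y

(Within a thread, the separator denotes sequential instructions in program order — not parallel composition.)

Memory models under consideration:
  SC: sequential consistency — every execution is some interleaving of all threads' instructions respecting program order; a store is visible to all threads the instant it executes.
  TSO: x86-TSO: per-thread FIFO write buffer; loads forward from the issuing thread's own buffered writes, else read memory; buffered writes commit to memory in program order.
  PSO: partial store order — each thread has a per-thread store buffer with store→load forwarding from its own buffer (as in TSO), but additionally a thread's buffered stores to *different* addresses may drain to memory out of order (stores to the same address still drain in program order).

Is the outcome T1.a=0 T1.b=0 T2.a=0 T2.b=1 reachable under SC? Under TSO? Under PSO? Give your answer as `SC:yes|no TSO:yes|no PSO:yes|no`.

outcome vector order: (T1.a,T1.b,T2.a,T2.b)
under SC → 0/0/0/0, 0/0/0/1, 0/0/1/1, 0/1/0/0, 0/1/0/1, 0/1/1/1, 1/1/0/0, 1/1/0/1, 1/1/1/1
under TSO → 0/0/0/0, 0/0/0/1, 0/0/1/1, 0/1/0/0, 0/1/0/1, 0/1/1/1, 1/1/0/0, 1/1/0/1, 1/1/1/1
under PSO → 0/0/0/0, 0/0/0/1, 0/0/1/1, 0/1/0/0, 0/1/0/1, 0/1/1/1, 1/1/0/0, 1/1/0/1, 1/1/1/1
target 0/0/0/1 ∈ {SC,TSO,PSO}

SC:yes TSO:yes PSO:yes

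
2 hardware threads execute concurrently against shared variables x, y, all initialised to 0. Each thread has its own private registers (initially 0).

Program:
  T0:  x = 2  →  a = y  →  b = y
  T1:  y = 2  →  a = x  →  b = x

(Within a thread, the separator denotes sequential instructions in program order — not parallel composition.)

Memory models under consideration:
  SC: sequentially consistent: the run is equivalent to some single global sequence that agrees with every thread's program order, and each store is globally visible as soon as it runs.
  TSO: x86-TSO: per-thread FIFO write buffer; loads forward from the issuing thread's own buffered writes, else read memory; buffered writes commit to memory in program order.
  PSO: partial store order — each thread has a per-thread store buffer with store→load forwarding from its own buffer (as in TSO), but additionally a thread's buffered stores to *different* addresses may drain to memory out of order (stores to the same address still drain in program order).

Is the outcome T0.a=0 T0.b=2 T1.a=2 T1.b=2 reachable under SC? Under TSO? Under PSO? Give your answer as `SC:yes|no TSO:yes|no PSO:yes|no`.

SC:yes TSO:yes PSO:yes

outcome vector order: (T0.a,T0.b,T1.a,T1.b)
[SC] allowed = {0/0/2/2, 0/2/2/2, 2/2/0/0, 2/2/0/2, 2/2/2/2}
[TSO] allowed = {0/0/0/0, 0/0/0/2, 0/0/2/2, 0/2/0/0, 0/2/0/2, 0/2/2/2, 2/2/0/0, 2/2/0/2, 2/2/2/2}
[PSO] allowed = {0/0/0/0, 0/0/0/2, 0/0/2/2, 0/2/0/0, 0/2/0/2, 0/2/2/2, 2/2/0/0, 2/2/0/2, 2/2/2/2}
target 0/2/2/2 ∈ {SC,TSO,PSO}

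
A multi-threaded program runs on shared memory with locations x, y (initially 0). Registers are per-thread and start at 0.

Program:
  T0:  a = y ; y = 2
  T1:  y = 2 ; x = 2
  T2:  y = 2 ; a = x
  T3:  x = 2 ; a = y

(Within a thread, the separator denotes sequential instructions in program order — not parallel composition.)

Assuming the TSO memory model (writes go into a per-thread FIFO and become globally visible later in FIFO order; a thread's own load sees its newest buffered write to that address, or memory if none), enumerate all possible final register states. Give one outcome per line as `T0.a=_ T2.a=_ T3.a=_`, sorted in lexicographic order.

T0.a=0 T2.a=0 T3.a=0
T0.a=0 T2.a=0 T3.a=2
T0.a=0 T2.a=2 T3.a=0
T0.a=0 T2.a=2 T3.a=2
T0.a=2 T2.a=0 T3.a=0
T0.a=2 T2.a=0 T3.a=2
T0.a=2 T2.a=2 T3.a=0
T0.a=2 T2.a=2 T3.a=2

outcome vector order: (T0.a,T2.a,T3.a)
|TSO outcomes| = 8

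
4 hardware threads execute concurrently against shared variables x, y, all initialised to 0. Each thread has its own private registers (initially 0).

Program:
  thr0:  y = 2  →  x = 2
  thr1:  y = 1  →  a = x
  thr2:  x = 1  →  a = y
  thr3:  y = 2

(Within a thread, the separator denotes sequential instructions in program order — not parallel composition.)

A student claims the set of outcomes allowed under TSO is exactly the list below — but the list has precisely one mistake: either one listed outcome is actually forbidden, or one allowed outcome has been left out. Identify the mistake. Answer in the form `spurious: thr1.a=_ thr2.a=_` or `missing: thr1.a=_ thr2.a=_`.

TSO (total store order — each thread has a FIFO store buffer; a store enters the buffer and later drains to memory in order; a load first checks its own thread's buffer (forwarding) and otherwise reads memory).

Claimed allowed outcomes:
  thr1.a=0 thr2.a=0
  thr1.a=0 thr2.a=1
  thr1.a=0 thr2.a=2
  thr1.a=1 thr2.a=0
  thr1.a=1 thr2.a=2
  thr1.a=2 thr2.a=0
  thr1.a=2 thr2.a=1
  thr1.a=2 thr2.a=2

outcome vector order: (thr1.a,thr2.a)
[TSO] allowed = {00, 01, 02, 10, 11, 12, 20, 21, 22}
TSO∖claimed = {11}

missing: thr1.a=1 thr2.a=1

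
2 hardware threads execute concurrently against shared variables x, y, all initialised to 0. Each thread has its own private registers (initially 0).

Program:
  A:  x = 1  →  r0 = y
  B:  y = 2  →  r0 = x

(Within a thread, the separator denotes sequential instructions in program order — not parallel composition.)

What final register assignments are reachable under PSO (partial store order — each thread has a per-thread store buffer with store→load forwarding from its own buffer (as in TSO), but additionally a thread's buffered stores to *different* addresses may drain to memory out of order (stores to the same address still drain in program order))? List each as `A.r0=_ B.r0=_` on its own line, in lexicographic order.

outcome vector order: (A.r0,B.r0)
|PSO outcomes| = 4

A.r0=0 B.r0=0
A.r0=0 B.r0=1
A.r0=2 B.r0=0
A.r0=2 B.r0=1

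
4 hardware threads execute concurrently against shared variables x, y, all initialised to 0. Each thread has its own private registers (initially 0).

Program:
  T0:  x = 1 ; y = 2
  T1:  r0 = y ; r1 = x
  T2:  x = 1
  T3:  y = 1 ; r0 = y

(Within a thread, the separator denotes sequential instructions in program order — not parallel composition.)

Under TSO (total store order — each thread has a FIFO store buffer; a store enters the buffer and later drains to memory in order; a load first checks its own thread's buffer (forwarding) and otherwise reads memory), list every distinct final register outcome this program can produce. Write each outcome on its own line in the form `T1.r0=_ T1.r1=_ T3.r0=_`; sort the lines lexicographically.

T1.r0=0 T1.r1=0 T3.r0=1
T1.r0=0 T1.r1=0 T3.r0=2
T1.r0=0 T1.r1=1 T3.r0=1
T1.r0=0 T1.r1=1 T3.r0=2
T1.r0=1 T1.r1=0 T3.r0=1
T1.r0=1 T1.r1=0 T3.r0=2
T1.r0=1 T1.r1=1 T3.r0=1
T1.r0=1 T1.r1=1 T3.r0=2
T1.r0=2 T1.r1=1 T3.r0=1
T1.r0=2 T1.r1=1 T3.r0=2

outcome vector order: (T1.r0,T1.r1,T3.r0)
|TSO outcomes| = 10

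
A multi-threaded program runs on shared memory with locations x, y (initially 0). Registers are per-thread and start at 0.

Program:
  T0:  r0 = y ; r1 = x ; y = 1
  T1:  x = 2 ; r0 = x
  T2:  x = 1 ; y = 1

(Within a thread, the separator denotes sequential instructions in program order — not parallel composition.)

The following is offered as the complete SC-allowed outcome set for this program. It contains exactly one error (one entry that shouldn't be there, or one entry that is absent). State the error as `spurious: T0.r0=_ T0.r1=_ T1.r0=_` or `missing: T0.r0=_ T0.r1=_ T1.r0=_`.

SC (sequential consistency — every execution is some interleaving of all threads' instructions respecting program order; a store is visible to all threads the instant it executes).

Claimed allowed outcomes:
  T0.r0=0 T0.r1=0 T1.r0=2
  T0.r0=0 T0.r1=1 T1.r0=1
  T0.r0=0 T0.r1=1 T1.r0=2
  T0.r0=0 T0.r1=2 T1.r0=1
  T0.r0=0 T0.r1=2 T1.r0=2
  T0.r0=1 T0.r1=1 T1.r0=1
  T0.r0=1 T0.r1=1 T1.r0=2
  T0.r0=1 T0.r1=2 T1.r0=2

missing: T0.r0=0 T0.r1=0 T1.r0=1

outcome vector order: (T0.r0,T0.r1,T1.r0)
SC: 9 outcomes — {<0 0 1>, <0 0 2>, <0 1 1>, <0 1 2>, <0 2 1>, <0 2 2>, <1 1 1>, <1 1 2>, <1 2 2>}
SC∖claimed = {<0 0 1>}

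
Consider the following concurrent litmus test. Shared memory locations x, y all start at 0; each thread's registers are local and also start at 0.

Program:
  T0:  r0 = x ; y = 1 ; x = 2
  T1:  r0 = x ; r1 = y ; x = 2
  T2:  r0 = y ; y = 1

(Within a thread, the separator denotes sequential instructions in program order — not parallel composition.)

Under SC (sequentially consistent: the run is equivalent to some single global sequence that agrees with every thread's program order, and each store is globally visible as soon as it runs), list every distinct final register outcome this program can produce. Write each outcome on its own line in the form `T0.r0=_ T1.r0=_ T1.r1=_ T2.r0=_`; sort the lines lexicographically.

T0.r0=0 T1.r0=0 T1.r1=0 T2.r0=0
T0.r0=0 T1.r0=0 T1.r1=0 T2.r0=1
T0.r0=0 T1.r0=0 T1.r1=1 T2.r0=0
T0.r0=0 T1.r0=0 T1.r1=1 T2.r0=1
T0.r0=0 T1.r0=2 T1.r1=1 T2.r0=0
T0.r0=0 T1.r0=2 T1.r1=1 T2.r0=1
T0.r0=2 T1.r0=0 T1.r1=0 T2.r0=0
T0.r0=2 T1.r0=0 T1.r1=0 T2.r0=1
T0.r0=2 T1.r0=0 T1.r1=1 T2.r0=0

outcome vector order: (T0.r0,T1.r0,T1.r1,T2.r0)
|SC outcomes| = 9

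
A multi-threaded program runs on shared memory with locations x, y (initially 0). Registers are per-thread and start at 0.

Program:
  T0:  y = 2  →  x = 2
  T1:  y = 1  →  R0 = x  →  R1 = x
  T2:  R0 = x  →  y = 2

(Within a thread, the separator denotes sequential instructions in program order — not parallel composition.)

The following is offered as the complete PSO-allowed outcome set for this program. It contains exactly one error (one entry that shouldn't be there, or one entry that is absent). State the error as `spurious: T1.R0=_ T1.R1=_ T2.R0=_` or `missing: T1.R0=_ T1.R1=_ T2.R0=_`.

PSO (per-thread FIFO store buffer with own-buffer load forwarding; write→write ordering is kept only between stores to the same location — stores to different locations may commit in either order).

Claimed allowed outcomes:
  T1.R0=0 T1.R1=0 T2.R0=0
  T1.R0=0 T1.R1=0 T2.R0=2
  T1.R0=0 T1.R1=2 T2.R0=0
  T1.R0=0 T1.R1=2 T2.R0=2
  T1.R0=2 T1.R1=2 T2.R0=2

outcome vector order: (T1.R0,T1.R1,T2.R0)
[PSO] allowed = {<0 0 0> <0 0 2> <0 2 0> <0 2 2> <2 2 0> <2 2 2>}
PSO∖claimed = {<2 2 0>}

missing: T1.R0=2 T1.R1=2 T2.R0=0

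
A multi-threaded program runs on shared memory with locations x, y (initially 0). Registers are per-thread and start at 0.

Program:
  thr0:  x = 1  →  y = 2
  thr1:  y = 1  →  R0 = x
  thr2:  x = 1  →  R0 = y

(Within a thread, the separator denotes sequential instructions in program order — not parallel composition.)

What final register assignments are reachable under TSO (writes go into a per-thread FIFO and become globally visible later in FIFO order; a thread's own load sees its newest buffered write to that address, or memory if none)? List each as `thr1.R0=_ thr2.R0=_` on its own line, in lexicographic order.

thr1.R0=0 thr2.R0=0
thr1.R0=0 thr2.R0=1
thr1.R0=0 thr2.R0=2
thr1.R0=1 thr2.R0=0
thr1.R0=1 thr2.R0=1
thr1.R0=1 thr2.R0=2

outcome vector order: (thr1.R0,thr2.R0)
|TSO outcomes| = 6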